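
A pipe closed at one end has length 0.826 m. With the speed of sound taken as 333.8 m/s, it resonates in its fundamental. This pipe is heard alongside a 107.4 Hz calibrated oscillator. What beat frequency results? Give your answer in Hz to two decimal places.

6.37 Hz

Closed pipe (odd harmonics): f_n = n·v/(4L) = 1·333.8/(4·0.826) = 101.0291 Hz.
f_beat = |101.0291 − 107.4| = 6.37 Hz.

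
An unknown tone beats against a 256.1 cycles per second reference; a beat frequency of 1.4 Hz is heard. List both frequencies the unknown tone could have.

|f − 256.1| = 1.4, so f = 256.1 ± 1.4.

254.7 Hz or 257.5 Hz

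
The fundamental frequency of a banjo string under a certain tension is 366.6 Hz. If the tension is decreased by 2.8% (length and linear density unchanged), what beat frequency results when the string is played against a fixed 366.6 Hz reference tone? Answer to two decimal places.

5.17 Hz

For a string, f ∝ √T, so the new frequency is 366.6·√0.972 = 361.4312 Hz.
f_beat = |361.4312 − 366.6| = 5.17 Hz.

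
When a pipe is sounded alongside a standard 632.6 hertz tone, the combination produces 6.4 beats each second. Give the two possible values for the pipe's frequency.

|f − 632.6| = 6.4, so f = 632.6 ± 6.4.

626.2 Hz or 639 Hz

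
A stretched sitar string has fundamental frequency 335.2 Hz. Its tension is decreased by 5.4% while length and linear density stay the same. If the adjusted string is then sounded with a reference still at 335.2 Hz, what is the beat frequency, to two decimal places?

For a string, f ∝ √T, so the new frequency is 335.2·√0.946 = 326.0240 Hz.
f_beat = |326.0240 − 335.2| = 9.18 Hz.

9.18 Hz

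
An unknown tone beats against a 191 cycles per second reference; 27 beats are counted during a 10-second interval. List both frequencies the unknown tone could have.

Beat frequency = 27/10 = 2.7 Hz.
|f − 191| = 2.7, so f = 191 ± 2.7.

188.3 Hz or 193.7 Hz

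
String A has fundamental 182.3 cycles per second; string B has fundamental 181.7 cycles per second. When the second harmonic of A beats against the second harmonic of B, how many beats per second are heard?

Second harmonic of the first: 2·182.3 = 364.6 Hz.
Second harmonic of the second: 2·181.7 = 363.4 Hz.
f_beat = |364.6 − 363.4| = 1.2 Hz.

1.2 Hz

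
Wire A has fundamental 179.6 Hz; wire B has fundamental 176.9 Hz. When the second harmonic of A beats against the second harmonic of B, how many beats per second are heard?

Second harmonic of the first: 2·179.6 = 359.2 Hz.
Second harmonic of the second: 2·176.9 = 353.8 Hz.
f_beat = |359.2 − 353.8| = 5.4 Hz.

5.4 Hz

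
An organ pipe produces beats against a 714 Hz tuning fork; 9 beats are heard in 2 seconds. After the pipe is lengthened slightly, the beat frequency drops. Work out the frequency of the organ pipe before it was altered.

718.5 Hz

Beat frequency = 9/2 = 4.5 Hz.
|f − 714| = 4.5, so the organ pipe was at either 709.5 Hz or 718.5 Hz.
A longer pipe has a lower fundamental; the adjustment lowers the organ pipe's frequency.
The beat rate fell, so the adjustment moved the organ pipe toward 714 Hz — it must have started above the reference.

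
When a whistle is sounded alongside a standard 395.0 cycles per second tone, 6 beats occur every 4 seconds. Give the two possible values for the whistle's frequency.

393.5 Hz or 396.5 Hz

Beat frequency = 6/4 = 1.5 Hz.
|f − 395.0| = 1.5, so f = 395.0 ± 1.5.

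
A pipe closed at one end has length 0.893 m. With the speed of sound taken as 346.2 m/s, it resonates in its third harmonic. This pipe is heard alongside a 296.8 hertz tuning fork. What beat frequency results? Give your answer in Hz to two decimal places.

Closed pipe (odd harmonics): f_n = n·v/(4L) = 3·346.2/(4·0.893) = 290.7615 Hz.
f_beat = |290.7615 − 296.8| = 6.04 Hz.

6.04 Hz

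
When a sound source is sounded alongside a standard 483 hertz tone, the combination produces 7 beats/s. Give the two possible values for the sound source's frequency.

476 Hz or 490 Hz

|f − 483| = 7, so f = 483 ± 7.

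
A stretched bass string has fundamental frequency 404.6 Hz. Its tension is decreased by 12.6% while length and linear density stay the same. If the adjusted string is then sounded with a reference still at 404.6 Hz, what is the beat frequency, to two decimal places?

26.35 Hz

For a string, f ∝ √T, so the new frequency is 404.6·√0.874 = 378.2523 Hz.
f_beat = |378.2523 − 404.6| = 26.35 Hz.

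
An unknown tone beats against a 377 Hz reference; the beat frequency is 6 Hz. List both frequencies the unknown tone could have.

371 Hz or 383 Hz

|f − 377| = 6, so f = 377 ± 6.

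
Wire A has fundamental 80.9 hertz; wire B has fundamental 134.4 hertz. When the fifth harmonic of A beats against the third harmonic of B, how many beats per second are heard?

1.3 Hz

Fifth harmonic of the first: 5·80.9 = 404.5 Hz.
Third harmonic of the second: 3·134.4 = 403.2 Hz.
f_beat = |404.5 − 403.2| = 1.3 Hz.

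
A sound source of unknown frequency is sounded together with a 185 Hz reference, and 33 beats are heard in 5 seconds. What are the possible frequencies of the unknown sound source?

178.4 Hz or 191.6 Hz

Beat frequency = 33/5 = 6.6 Hz.
|f − 185| = 6.6, so f = 185 ± 6.6.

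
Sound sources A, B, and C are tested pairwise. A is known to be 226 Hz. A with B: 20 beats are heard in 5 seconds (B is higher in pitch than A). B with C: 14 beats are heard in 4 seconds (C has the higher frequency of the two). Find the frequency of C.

233.5 Hz

A–B: Beat frequency = 20/5 = 4 Hz.
B is above A, so f_B = 226 + 4 = 230 Hz.
B–C: Beat frequency = 14/4 = 3.5 Hz.
C is above B, so f_C = 230 + 3.5 = 233.5 Hz.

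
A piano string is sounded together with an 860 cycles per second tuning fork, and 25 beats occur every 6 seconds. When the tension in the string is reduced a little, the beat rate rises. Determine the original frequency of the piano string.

Beat frequency = 25/6 = 4.1667 Hz.
|f − 860| = 4.1667, so the piano string was at either 855.8333 Hz or 864.1667 Hz.
Lower tension means lower frequency; the adjustment lowers the piano string's frequency.
The beat rate rose, so the adjustment moved the piano string further from 860 Hz — it was already below the reference.

855.8333 Hz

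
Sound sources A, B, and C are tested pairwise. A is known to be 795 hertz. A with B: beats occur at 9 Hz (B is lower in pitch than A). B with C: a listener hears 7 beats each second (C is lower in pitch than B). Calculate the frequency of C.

B is below A, so f_B = 795 − 9 = 786 Hz.
C is below B, so f_C = 786 − 7 = 779 Hz.

779 Hz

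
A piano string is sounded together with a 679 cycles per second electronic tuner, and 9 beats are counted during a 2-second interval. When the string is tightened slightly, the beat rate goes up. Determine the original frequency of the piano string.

Beat frequency = 9/2 = 4.5 Hz.
|f − 679| = 4.5, so the piano string was at either 674.5 Hz or 683.5 Hz.
Increasing tension raises a string's frequency; the adjustment raises the piano string's frequency.
The beat rate rose, so the adjustment moved the piano string further from 679 Hz — it was already above the reference.

683.5 Hz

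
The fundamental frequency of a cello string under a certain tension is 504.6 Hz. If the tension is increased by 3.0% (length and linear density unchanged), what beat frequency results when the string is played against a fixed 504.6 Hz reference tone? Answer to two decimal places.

7.51 Hz

For a string, f ∝ √T, so the new frequency is 504.6·√1.030 = 512.1131 Hz.
f_beat = |512.1131 − 504.6| = 7.51 Hz.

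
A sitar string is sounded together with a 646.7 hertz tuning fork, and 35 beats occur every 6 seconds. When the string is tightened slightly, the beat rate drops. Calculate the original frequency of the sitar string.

640.8667 Hz

Beat frequency = 35/6 = 5.8333 Hz.
|f − 646.7| = 5.8333, so the sitar string was at either 640.8667 Hz or 652.5333 Hz.
Increasing tension raises a string's frequency; the adjustment raises the sitar string's frequency.
The beat rate fell, so the adjustment moved the sitar string toward 646.7 Hz — it must have started below the reference.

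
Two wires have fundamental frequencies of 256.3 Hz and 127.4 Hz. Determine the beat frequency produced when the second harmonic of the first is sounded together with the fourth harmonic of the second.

Second harmonic of the first: 2·256.3 = 512.6 Hz.
Fourth harmonic of the second: 4·127.4 = 509.6 Hz.
f_beat = |512.6 − 509.6| = 3.0 Hz.

3.0 Hz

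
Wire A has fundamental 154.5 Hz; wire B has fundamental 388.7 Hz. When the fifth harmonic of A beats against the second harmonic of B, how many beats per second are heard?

Fifth harmonic of the first: 5·154.5 = 772.5 Hz.
Second harmonic of the second: 2·388.7 = 777.4 Hz.
f_beat = |772.5 − 777.4| = 4.9 Hz.

4.9 Hz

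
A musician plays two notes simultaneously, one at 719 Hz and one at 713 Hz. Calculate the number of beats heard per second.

f_beat = |f₁ − f₂|.
|719 − 713| = 6 Hz.

6 Hz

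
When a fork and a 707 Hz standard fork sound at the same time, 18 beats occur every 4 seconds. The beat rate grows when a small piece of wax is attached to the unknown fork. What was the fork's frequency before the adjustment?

Beat frequency = 18/4 = 4.5 Hz.
|f − 707| = 4.5, so the fork was at either 702.5 Hz or 711.5 Hz.
Loading a fork with wax lowers its frequency; the adjustment lowers the fork's frequency.
The beat rate rose, so the adjustment moved the fork further from 707 Hz — it was already below the reference.

702.5 Hz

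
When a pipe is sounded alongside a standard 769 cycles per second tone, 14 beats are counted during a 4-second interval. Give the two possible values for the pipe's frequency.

765.5 Hz or 772.5 Hz

Beat frequency = 14/4 = 3.5 Hz.
|f − 769| = 3.5, so f = 769 ± 3.5.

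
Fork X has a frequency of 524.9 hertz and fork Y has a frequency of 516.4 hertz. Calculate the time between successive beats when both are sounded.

f_beat = |524.9 − 516.4| = 8.5 Hz.
Beat period T = 1 / f_beat = 1 / 8.5 s.

0.118 s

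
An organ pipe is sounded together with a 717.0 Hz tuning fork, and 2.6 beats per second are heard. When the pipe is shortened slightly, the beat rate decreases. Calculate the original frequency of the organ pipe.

714.4 Hz

|f − 717.0| = 2.6, so the organ pipe was at either 714.4 Hz or 719.6 Hz.
A shorter pipe has a higher fundamental; the adjustment raises the organ pipe's frequency.
The beat rate fell, so the adjustment moved the organ pipe toward 717.0 Hz — it must have started below the reference.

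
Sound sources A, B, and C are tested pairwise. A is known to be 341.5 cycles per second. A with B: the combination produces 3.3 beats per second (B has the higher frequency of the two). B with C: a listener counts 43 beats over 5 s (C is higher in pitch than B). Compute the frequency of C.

353.4 Hz

B is above A, so f_B = 341.5 + 3.3 = 344.8 Hz.
B–C: Beat frequency = 43/5 = 8.6 Hz.
C is above B, so f_C = 344.8 + 8.6 = 353.4 Hz.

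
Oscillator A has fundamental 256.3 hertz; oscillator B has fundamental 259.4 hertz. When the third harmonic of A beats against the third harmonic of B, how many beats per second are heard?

9.3 Hz

Third harmonic of the first: 3·256.3 = 768.9 Hz.
Third harmonic of the second: 3·259.4 = 778.2 Hz.
f_beat = |768.9 − 778.2| = 9.3 Hz.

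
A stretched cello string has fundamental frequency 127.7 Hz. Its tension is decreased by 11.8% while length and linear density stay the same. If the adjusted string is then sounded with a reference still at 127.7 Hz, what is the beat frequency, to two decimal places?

7.77 Hz

For a string, f ∝ √T, so the new frequency is 127.7·√0.882 = 119.9293 Hz.
f_beat = |119.9293 − 127.7| = 7.77 Hz.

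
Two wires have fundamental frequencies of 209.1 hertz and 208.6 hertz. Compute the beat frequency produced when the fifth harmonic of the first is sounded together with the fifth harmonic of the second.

2.5 Hz

Fifth harmonic of the first: 5·209.1 = 1045.5 Hz.
Fifth harmonic of the second: 5·208.6 = 1043.0 Hz.
f_beat = |1045.5 − 1043.0| = 2.5 Hz.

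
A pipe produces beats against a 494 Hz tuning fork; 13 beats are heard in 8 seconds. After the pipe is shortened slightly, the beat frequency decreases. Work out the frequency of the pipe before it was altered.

Beat frequency = 13/8 = 1.625 Hz.
|f − 494| = 1.625, so the pipe was at either 492.375 Hz or 495.625 Hz.
A shorter pipe has a higher fundamental; the adjustment raises the pipe's frequency.
The beat rate fell, so the adjustment moved the pipe toward 494 Hz — it must have started below the reference.

492.375 Hz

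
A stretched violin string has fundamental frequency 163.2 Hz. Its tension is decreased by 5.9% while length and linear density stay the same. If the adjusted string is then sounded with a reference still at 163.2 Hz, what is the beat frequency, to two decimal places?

4.89 Hz

For a string, f ∝ √T, so the new frequency is 163.2·√0.941 = 158.3124 Hz.
f_beat = |158.3124 − 163.2| = 4.89 Hz.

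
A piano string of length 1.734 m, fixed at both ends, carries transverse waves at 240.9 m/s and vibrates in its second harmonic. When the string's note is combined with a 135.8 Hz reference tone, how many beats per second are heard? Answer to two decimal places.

For a string fixed at both ends, f_n = n·v/(2L) = 2·240.9/(2·1.734) = 138.9273 Hz.
f_beat = |138.9273 − 135.8| = 3.13 Hz.

3.13 Hz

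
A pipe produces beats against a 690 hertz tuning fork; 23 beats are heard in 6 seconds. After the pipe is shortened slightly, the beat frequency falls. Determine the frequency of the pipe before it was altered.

Beat frequency = 23/6 = 3.8333 Hz.
|f − 690| = 3.8333, so the pipe was at either 686.1667 Hz or 693.8333 Hz.
A shorter pipe has a higher fundamental; the adjustment raises the pipe's frequency.
The beat rate fell, so the adjustment moved the pipe toward 690 Hz — it must have started below the reference.

686.1667 Hz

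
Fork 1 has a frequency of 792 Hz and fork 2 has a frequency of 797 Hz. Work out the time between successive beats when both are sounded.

0.200 s

f_beat = |792 − 797| = 5 Hz.
Beat period T = 1 / f_beat = 1 / 5 s.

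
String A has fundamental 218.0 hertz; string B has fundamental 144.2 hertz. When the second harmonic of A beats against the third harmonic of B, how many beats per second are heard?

Second harmonic of the first: 2·218.0 = 436.0 Hz.
Third harmonic of the second: 3·144.2 = 432.6 Hz.
f_beat = |436.0 − 432.6| = 3.4 Hz.

3.4 Hz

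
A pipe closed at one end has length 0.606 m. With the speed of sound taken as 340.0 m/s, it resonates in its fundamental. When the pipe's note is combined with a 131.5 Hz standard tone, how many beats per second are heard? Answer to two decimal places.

8.76 Hz

Closed pipe (odd harmonics): f_n = n·v/(4L) = 1·340.0/(4·0.606) = 140.2640 Hz.
f_beat = |140.2640 − 131.5| = 8.76 Hz.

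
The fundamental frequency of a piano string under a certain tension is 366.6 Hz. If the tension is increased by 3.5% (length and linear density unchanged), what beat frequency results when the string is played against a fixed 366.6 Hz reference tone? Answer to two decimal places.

For a string, f ∝ √T, so the new frequency is 366.6·√1.035 = 372.9603 Hz.
f_beat = |372.9603 − 366.6| = 6.36 Hz.

6.36 Hz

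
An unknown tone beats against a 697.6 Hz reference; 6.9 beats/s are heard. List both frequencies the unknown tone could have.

|f − 697.6| = 6.9, so f = 697.6 ± 6.9.

690.7 Hz or 704.5 Hz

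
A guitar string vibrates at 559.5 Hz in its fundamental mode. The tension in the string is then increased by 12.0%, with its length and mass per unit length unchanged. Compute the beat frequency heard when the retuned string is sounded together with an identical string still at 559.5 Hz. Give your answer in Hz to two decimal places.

For a string, f ∝ √T, so the new frequency is 559.5·√1.120 = 592.1191 Hz.
f_beat = |592.1191 − 559.5| = 32.62 Hz.

32.62 Hz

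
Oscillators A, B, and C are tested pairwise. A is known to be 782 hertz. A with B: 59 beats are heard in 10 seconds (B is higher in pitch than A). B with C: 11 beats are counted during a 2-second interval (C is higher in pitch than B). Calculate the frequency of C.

793.4 Hz

A–B: Beat frequency = 59/10 = 5.9 Hz.
B is above A, so f_B = 782 + 5.9 = 787.9 Hz.
B–C: Beat frequency = 11/2 = 5.5 Hz.
C is above B, so f_C = 787.9 + 5.5 = 793.4 Hz.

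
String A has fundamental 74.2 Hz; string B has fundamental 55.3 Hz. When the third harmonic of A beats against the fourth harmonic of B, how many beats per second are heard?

1.4 Hz

Third harmonic of the first: 3·74.2 = 222.6 Hz.
Fourth harmonic of the second: 4·55.3 = 221.2 Hz.
f_beat = |222.6 − 221.2| = 1.4 Hz.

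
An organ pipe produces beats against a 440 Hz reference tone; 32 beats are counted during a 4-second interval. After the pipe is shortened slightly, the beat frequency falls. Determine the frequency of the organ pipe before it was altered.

432 Hz

Beat frequency = 32/4 = 8 Hz.
|f − 440| = 8, so the organ pipe was at either 432 Hz or 448 Hz.
A shorter pipe has a higher fundamental; the adjustment raises the organ pipe's frequency.
The beat rate fell, so the adjustment moved the organ pipe toward 440 Hz — it must have started below the reference.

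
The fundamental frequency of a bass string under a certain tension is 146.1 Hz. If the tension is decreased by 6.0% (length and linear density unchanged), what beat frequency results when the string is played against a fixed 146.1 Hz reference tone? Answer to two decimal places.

4.45 Hz

For a string, f ∝ √T, so the new frequency is 146.1·√0.940 = 141.6492 Hz.
f_beat = |141.6492 − 146.1| = 4.45 Hz.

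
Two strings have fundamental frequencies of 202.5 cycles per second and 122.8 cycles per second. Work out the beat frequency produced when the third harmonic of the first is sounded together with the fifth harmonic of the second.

Third harmonic of the first: 3·202.5 = 607.5 Hz.
Fifth harmonic of the second: 5·122.8 = 614.0 Hz.
f_beat = |607.5 − 614.0| = 6.5 Hz.

6.5 Hz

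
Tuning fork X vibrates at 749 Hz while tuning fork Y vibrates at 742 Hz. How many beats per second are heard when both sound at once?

7 Hz

Beats arise from superposition of two nearby frequencies; the beat rate is |f₁ − f₂|.
|749 − 742| = 7 Hz.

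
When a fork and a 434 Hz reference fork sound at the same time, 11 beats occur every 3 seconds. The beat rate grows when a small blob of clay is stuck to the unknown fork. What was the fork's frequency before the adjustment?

430.3333 Hz

Beat frequency = 11/3 = 3.6667 Hz.
|f − 434| = 3.6667, so the fork was at either 430.3333 Hz or 437.6667 Hz.
Adding mass to a fork lowers its frequency; the adjustment lowers the fork's frequency.
The beat rate rose, so the adjustment moved the fork further from 434 Hz — it was already below the reference.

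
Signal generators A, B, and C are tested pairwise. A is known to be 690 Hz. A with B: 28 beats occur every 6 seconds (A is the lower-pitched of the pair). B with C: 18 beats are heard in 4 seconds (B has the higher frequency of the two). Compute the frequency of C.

690.1667 Hz

A–B: Beat frequency = 28/6 = 4.6667 Hz.
B is above A, so f_B = 690 + 4.6667 = 694.6667 Hz.
B–C: Beat frequency = 18/4 = 4.5 Hz.
C is below B, so f_C = 694.6667 − 4.5 = 690.1667 Hz.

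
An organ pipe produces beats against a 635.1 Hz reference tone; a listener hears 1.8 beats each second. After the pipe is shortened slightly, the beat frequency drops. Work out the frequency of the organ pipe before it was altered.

|f − 635.1| = 1.8, so the organ pipe was at either 633.3 Hz or 636.9 Hz.
A shorter pipe has a higher fundamental; the adjustment raises the organ pipe's frequency.
The beat rate fell, so the adjustment moved the organ pipe toward 635.1 Hz — it must have started below the reference.

633.3 Hz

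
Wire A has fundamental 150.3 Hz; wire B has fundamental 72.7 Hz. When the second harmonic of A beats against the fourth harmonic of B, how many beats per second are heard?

Second harmonic of the first: 2·150.3 = 300.6 Hz.
Fourth harmonic of the second: 4·72.7 = 290.8 Hz.
f_beat = |300.6 − 290.8| = 9.8 Hz.

9.8 Hz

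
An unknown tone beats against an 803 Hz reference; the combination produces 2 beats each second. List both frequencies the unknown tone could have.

801 Hz or 805 Hz

|f − 803| = 2, so f = 803 ± 2.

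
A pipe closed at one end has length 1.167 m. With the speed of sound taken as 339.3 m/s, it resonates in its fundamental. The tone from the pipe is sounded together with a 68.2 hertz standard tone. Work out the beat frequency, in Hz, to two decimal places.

4.49 Hz

Closed pipe (odd harmonics): f_n = n·v/(4L) = 1·339.3/(4·1.167) = 72.6864 Hz.
f_beat = |72.6864 − 68.2| = 4.49 Hz.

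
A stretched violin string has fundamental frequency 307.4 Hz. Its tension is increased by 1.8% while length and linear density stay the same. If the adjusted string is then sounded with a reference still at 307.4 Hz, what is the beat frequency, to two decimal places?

For a string, f ∝ √T, so the new frequency is 307.4·√1.018 = 310.1543 Hz.
f_beat = |310.1543 − 307.4| = 2.75 Hz.

2.75 Hz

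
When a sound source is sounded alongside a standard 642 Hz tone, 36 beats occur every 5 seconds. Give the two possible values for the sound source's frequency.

Beat frequency = 36/5 = 7.2 Hz.
|f − 642| = 7.2, so f = 642 ± 7.2.

634.8 Hz or 649.2 Hz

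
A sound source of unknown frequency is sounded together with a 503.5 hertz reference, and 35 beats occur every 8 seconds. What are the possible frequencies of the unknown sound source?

Beat frequency = 35/8 = 4.375 Hz.
|f − 503.5| = 4.375, so f = 503.5 ± 4.375.

499.125 Hz or 507.875 Hz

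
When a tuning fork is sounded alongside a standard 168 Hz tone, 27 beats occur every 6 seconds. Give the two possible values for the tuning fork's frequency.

Beat frequency = 27/6 = 4.5 Hz.
|f − 168| = 4.5, so f = 168 ± 4.5.

163.5 Hz or 172.5 Hz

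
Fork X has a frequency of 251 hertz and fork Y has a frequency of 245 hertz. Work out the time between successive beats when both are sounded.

0.167 s

f_beat = |251 − 245| = 6 Hz.
Beat period T = 1 / f_beat = 1 / 6 s.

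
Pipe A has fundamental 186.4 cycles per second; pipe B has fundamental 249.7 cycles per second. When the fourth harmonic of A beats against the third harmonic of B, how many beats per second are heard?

Fourth harmonic of the first: 4·186.4 = 745.6 Hz.
Third harmonic of the second: 3·249.7 = 749.1 Hz.
f_beat = |745.6 − 749.1| = 3.5 Hz.

3.5 Hz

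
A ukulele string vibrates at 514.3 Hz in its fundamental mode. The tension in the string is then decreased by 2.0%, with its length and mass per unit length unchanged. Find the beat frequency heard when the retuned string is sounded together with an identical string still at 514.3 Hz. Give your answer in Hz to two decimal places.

5.17 Hz

For a string, f ∝ √T, so the new frequency is 514.3·√0.980 = 509.1310 Hz.
f_beat = |509.1310 − 514.3| = 5.17 Hz.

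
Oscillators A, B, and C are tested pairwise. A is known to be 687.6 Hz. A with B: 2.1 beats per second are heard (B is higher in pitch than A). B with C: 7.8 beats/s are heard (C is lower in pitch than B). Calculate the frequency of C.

B is above A, so f_B = 687.6 + 2.1 = 689.7 Hz.
C is below B, so f_C = 689.7 − 7.8 = 681.9 Hz.

681.9 Hz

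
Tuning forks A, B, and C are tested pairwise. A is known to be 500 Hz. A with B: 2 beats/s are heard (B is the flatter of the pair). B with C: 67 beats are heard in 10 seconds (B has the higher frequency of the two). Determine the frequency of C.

B is below A, so f_B = 500 − 2 = 498 Hz.
B–C: Beat frequency = 67/10 = 6.7 Hz.
C is below B, so f_C = 498 − 6.7 = 491.3 Hz.

491.3 Hz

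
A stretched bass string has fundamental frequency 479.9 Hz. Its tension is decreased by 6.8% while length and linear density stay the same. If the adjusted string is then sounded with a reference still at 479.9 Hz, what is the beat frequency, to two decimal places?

16.60 Hz

For a string, f ∝ √T, so the new frequency is 479.9·√0.932 = 463.2962 Hz.
f_beat = |463.2962 − 479.9| = 16.60 Hz.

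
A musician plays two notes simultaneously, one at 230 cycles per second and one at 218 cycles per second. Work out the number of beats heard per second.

12 Hz

The beat frequency equals the magnitude of the frequency difference.
|230 − 218| = 12 Hz.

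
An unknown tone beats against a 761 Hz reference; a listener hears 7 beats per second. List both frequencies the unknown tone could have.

754 Hz or 768 Hz

|f − 761| = 7, so f = 761 ± 7.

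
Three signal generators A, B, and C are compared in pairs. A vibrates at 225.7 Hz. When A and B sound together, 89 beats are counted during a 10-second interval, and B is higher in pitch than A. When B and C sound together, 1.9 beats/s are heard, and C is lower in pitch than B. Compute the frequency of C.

A–B: Beat frequency = 89/10 = 8.9 Hz.
B is above A, so f_B = 225.7 + 8.9 = 234.6 Hz.
C is below B, so f_C = 234.6 − 1.9 = 232.7 Hz.

232.7 Hz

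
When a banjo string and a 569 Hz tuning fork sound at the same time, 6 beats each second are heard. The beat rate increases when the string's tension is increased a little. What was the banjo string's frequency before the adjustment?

|f − 569| = 6, so the banjo string was at either 563 Hz or 575 Hz.
Higher tension means higher frequency; the adjustment raises the banjo string's frequency.
The beat rate rose, so the adjustment moved the banjo string further from 569 Hz — it was already above the reference.

575 Hz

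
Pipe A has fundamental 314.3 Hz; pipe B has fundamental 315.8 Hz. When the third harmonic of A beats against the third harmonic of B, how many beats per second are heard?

Third harmonic of the first: 3·314.3 = 942.9 Hz.
Third harmonic of the second: 3·315.8 = 947.4 Hz.
f_beat = |942.9 − 947.4| = 4.5 Hz.

4.5 Hz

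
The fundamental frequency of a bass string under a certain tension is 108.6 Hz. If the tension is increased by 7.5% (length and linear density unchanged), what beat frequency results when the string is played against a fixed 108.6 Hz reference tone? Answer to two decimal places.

4.00 Hz

For a string, f ∝ √T, so the new frequency is 108.6·√1.075 = 112.5989 Hz.
f_beat = |112.5989 − 108.6| = 4.00 Hz.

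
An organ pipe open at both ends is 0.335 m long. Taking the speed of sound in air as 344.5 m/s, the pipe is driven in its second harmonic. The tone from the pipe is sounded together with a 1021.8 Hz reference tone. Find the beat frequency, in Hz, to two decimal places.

6.56 Hz

Open pipe: f_n = n·v/(2L) = 2·344.5/(2·0.335) = 1028.3582 Hz.
f_beat = |1028.3582 − 1021.8| = 6.56 Hz.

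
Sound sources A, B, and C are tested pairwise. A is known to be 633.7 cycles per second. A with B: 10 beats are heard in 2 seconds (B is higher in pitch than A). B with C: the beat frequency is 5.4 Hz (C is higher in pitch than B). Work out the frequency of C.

A–B: Beat frequency = 10/2 = 5 Hz.
B is above A, so f_B = 633.7 + 5 = 638.7 Hz.
C is above B, so f_C = 638.7 + 5.4 = 644.1 Hz.

644.1 Hz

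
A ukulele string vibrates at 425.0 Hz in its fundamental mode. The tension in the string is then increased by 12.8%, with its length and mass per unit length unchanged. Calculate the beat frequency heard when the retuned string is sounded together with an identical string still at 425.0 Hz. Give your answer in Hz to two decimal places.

For a string, f ∝ √T, so the new frequency is 425.0·√1.128 = 451.3812 Hz.
f_beat = |451.3812 − 425.0| = 26.38 Hz.

26.38 Hz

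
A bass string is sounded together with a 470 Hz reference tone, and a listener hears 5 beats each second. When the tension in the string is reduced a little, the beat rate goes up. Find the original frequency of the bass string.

|f − 470| = 5, so the bass string was at either 465 Hz or 475 Hz.
Lower tension means lower frequency; the adjustment lowers the bass string's frequency.
The beat rate rose, so the adjustment moved the bass string further from 470 Hz — it was already below the reference.

465 Hz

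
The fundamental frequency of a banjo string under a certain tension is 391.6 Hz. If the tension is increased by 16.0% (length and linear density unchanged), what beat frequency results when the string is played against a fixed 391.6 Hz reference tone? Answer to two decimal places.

For a string, f ∝ √T, so the new frequency is 391.6·√1.160 = 421.7661 Hz.
f_beat = |421.7661 − 391.6| = 30.17 Hz.

30.17 Hz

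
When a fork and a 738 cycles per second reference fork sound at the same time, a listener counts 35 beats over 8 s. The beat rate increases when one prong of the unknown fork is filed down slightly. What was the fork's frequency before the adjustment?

Beat frequency = 35/8 = 4.375 Hz.
|f − 738| = 4.375, so the fork was at either 733.625 Hz or 742.375 Hz.
Filing a prong removes mass and raises the fork's frequency; the adjustment raises the fork's frequency.
The beat rate rose, so the adjustment moved the fork further from 738 Hz — it was already above the reference.

742.375 Hz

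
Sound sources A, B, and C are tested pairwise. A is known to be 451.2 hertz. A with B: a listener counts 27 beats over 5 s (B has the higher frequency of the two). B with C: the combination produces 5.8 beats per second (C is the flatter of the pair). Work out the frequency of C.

450.8 Hz

A–B: Beat frequency = 27/5 = 5.4 Hz.
B is above A, so f_B = 451.2 + 5.4 = 456.6 Hz.
C is below B, so f_C = 456.6 − 5.8 = 450.8 Hz.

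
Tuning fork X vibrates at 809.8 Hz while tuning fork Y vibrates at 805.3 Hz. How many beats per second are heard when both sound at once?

Beats arise from superposition of two nearby frequencies; the beat rate is |f₁ − f₂|.
|809.8 − 805.3| = 4.5 Hz.

4.5 Hz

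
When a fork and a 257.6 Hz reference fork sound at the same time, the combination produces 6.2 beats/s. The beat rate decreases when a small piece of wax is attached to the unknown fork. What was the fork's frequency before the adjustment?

263.8 Hz

|f − 257.6| = 6.2, so the fork was at either 251.4 Hz or 263.8 Hz.
Loading a fork with wax lowers its frequency; the adjustment lowers the fork's frequency.
The beat rate fell, so the adjustment moved the fork toward 257.6 Hz — it must have started above the reference.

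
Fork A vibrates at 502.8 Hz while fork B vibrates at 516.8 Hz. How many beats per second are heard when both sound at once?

The beat frequency equals the magnitude of the frequency difference.
|502.8 − 516.8| = 14 Hz.

14 Hz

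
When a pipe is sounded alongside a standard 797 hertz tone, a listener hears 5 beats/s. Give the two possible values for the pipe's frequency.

792 Hz or 802 Hz

|f − 797| = 5, so f = 797 ± 5.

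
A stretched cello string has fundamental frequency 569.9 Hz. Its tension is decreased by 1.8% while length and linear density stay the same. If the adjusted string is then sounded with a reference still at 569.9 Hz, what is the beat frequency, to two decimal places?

For a string, f ∝ √T, so the new frequency is 569.9·√0.982 = 564.7476 Hz.
f_beat = |564.7476 − 569.9| = 5.15 Hz.

5.15 Hz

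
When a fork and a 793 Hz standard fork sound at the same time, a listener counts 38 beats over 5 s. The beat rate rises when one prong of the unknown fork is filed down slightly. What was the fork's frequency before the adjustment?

800.6 Hz

Beat frequency = 38/5 = 7.6 Hz.
|f − 793| = 7.6, so the fork was at either 785.4 Hz or 800.6 Hz.
Filing a prong removes mass and raises the fork's frequency; the adjustment raises the fork's frequency.
The beat rate rose, so the adjustment moved the fork further from 793 Hz — it was already above the reference.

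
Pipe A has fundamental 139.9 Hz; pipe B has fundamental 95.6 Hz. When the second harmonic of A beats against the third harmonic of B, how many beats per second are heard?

7.0 Hz

Second harmonic of the first: 2·139.9 = 279.8 Hz.
Third harmonic of the second: 3·95.6 = 286.8 Hz.
f_beat = |279.8 − 286.8| = 7.0 Hz.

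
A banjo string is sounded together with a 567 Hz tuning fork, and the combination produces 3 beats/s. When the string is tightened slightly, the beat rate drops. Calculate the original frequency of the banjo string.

|f − 567| = 3, so the banjo string was at either 564 Hz or 570 Hz.
Increasing tension raises a string's frequency; the adjustment raises the banjo string's frequency.
The beat rate fell, so the adjustment moved the banjo string toward 567 Hz — it must have started below the reference.

564 Hz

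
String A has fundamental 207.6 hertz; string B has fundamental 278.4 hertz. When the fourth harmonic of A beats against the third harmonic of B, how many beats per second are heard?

Fourth harmonic of the first: 4·207.6 = 830.4 Hz.
Third harmonic of the second: 3·278.4 = 835.2 Hz.
f_beat = |830.4 − 835.2| = 4.8 Hz.

4.8 Hz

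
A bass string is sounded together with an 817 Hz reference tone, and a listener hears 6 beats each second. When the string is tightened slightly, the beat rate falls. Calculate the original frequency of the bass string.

|f − 817| = 6, so the bass string was at either 811 Hz or 823 Hz.
Increasing tension raises a string's frequency; the adjustment raises the bass string's frequency.
The beat rate fell, so the adjustment moved the bass string toward 817 Hz — it must have started below the reference.

811 Hz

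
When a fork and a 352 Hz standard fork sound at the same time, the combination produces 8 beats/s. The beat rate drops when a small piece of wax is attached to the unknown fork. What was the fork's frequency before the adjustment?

|f − 352| = 8, so the fork was at either 344 Hz or 360 Hz.
Loading a fork with wax lowers its frequency; the adjustment lowers the fork's frequency.
The beat rate fell, so the adjustment moved the fork toward 352 Hz — it must have started above the reference.

360 Hz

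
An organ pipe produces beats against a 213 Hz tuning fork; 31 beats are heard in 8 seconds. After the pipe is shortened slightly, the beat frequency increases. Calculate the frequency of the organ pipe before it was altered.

Beat frequency = 31/8 = 3.875 Hz.
|f − 213| = 3.875, so the organ pipe was at either 209.125 Hz or 216.875 Hz.
A shorter pipe has a higher fundamental; the adjustment raises the organ pipe's frequency.
The beat rate rose, so the adjustment moved the organ pipe further from 213 Hz — it was already above the reference.

216.875 Hz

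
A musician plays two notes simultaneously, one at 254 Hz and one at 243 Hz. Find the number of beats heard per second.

f_beat = |f₁ − f₂|.
|254 − 243| = 11 Hz.

11 Hz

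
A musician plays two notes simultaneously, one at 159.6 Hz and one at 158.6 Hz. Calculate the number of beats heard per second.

1 Hz

f_beat = |f₁ − f₂|.
|159.6 − 158.6| = 1 Hz.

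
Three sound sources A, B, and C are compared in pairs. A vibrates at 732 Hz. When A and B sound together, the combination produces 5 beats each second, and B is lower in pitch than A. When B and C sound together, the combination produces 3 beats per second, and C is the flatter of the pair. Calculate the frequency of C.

724 Hz

B is below A, so f_B = 732 − 5 = 727 Hz.
C is below B, so f_C = 727 − 3 = 724 Hz.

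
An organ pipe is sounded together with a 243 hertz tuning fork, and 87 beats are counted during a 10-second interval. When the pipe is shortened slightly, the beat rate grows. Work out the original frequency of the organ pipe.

251.7 Hz

Beat frequency = 87/10 = 8.7 Hz.
|f − 243| = 8.7, so the organ pipe was at either 234.3 Hz or 251.7 Hz.
A shorter pipe has a higher fundamental; the adjustment raises the organ pipe's frequency.
The beat rate rose, so the adjustment moved the organ pipe further from 243 Hz — it was already above the reference.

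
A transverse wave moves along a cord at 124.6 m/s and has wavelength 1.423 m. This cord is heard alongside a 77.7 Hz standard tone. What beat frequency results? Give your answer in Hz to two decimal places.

Source frequency f = v/λ = 124.6/1.423 = 87.5615 Hz.
f_beat = |87.5615 − 77.7| = 9.86 Hz.

9.86 Hz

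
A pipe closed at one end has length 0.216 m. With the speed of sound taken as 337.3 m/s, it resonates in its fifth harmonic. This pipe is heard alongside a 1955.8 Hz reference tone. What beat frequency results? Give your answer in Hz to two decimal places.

Closed pipe (odd harmonics): f_n = n·v/(4L) = 5·337.3/(4·0.216) = 1951.9676 Hz.
f_beat = |1951.9676 − 1955.8| = 3.83 Hz.

3.83 Hz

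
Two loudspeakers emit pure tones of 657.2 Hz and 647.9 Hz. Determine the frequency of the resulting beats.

9.3 Hz

The beat frequency equals the magnitude of the frequency difference.
|657.2 − 647.9| = 9.3 Hz.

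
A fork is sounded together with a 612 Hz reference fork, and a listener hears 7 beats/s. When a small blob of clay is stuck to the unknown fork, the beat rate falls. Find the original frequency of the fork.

619 Hz

|f − 612| = 7, so the fork was at either 605 Hz or 619 Hz.
Adding mass to a fork lowers its frequency; the adjustment lowers the fork's frequency.
The beat rate fell, so the adjustment moved the fork toward 612 Hz — it must have started above the reference.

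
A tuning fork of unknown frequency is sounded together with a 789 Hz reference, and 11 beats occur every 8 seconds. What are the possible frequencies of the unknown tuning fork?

Beat frequency = 11/8 = 1.375 Hz.
|f − 789| = 1.375, so f = 789 ± 1.375.

787.625 Hz or 790.375 Hz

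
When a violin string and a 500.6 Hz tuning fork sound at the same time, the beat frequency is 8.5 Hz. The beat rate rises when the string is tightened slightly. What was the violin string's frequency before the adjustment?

|f − 500.6| = 8.5, so the violin string was at either 492.1 Hz or 509.1 Hz.
Increasing tension raises a string's frequency; the adjustment raises the violin string's frequency.
The beat rate rose, so the adjustment moved the violin string further from 500.6 Hz — it was already above the reference.

509.1 Hz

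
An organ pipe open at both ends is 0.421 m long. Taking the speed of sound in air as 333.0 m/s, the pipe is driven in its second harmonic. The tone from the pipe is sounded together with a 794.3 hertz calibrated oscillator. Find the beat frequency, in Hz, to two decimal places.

Open pipe: f_n = n·v/(2L) = 2·333.0/(2·0.421) = 790.9739 Hz.
f_beat = |790.9739 − 794.3| = 3.33 Hz.

3.33 Hz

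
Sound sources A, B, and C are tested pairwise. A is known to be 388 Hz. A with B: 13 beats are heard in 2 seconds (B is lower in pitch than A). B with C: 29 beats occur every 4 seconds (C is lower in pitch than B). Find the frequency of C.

A–B: Beat frequency = 13/2 = 6.5 Hz.
B is below A, so f_B = 388 − 6.5 = 381.5 Hz.
B–C: Beat frequency = 29/4 = 7.25 Hz.
C is below B, so f_C = 381.5 − 7.25 = 374.25 Hz.

374.25 Hz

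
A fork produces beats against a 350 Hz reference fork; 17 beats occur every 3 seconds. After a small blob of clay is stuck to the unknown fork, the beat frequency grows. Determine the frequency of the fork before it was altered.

Beat frequency = 17/3 = 5.6667 Hz.
|f − 350| = 5.6667, so the fork was at either 344.3333 Hz or 355.6667 Hz.
Adding mass to a fork lowers its frequency; the adjustment lowers the fork's frequency.
The beat rate rose, so the adjustment moved the fork further from 350 Hz — it was already below the reference.

344.3333 Hz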